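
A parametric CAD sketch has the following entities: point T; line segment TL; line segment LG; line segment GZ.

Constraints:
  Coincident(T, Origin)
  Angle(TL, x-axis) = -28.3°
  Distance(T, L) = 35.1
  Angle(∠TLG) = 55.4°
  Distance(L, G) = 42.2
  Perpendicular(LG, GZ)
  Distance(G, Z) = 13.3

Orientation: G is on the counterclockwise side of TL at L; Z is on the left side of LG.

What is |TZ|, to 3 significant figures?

27.2

∠TLG = 55.4°, so LG runs at -28.3° + (180° − 55.4°) = 96.3° from the x-axis; with |LG| = 42.2, G = L + 42.2·(cos 96.3°, sin 96.3°) = (26.3, 25.3). LG ⟂ GZ; with |GZ| = 13.3 on the left of LG, Z = G + 13.3·(-0.994, -0.110) = (13.1, 23.8). Then |TZ| = |Z − T| = 27.2.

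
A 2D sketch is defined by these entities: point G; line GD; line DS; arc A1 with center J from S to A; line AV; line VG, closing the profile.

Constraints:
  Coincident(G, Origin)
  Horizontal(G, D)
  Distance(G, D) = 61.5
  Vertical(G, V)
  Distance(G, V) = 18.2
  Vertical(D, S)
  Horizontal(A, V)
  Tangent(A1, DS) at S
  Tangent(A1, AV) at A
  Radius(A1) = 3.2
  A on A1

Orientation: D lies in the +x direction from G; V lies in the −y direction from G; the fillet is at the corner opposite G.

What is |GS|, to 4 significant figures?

63.30

The virtual corner opposite G is at (61.50, -18.20). A1 meets DS tangentially, so JS is at right angles to DS and the tangent condition forces JA to be normal to AV, with radius 3.2, so the center J sits 3.2 in from both sides at J = (58.30, -15.00). That places the tangent points at S = (61.50, -15.00) on DS and A = (58.30, -18.20) on AV. Then |GS| = |S − G| = 63.30.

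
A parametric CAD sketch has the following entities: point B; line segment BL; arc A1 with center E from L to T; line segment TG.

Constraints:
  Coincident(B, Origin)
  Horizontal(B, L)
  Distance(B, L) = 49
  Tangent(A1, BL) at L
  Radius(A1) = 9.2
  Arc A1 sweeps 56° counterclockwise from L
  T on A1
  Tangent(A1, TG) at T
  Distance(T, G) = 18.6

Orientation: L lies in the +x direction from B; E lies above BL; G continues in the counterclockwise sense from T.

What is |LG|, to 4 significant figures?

26.54

B is at the origin; B and L share the same y with |BL| = 49.0 and L on the +x side, so L = (49.00, 0.000). A1 meets BL tangentially, so EL is at right angles to BL, so E = L + (0, 9.2) = (49.00, 9.200). On A1, L sits at bearing -90° from E; a 56° counterclockwise sweep puts T at bearing -34°, so T = E + 9.2·(cos -34°, sin -34°) = (56.63, 4.055). A1 meets TG tangentially, so ET is at right angles to TG, so TG runs along (−sin -34°, cos -34°); with |TG| = 18.6, G = (67.03, 19.48). Then |LG| = |G − L| = 26.54.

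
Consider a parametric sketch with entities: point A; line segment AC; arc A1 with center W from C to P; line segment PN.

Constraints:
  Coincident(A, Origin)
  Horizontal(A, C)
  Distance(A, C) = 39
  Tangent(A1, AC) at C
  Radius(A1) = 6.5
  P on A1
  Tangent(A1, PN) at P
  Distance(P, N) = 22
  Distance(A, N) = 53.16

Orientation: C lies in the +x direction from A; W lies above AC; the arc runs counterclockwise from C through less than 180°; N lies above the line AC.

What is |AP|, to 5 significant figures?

45.990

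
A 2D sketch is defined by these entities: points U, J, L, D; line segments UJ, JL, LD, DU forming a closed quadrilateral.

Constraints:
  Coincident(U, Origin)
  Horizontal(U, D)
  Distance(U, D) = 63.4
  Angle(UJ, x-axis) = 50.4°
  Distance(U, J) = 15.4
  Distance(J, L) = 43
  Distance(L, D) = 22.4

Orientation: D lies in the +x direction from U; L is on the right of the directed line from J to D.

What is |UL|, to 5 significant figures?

46.816

Checks: |JL| = 43.00 ✓; |LD| = 22.40 ✓.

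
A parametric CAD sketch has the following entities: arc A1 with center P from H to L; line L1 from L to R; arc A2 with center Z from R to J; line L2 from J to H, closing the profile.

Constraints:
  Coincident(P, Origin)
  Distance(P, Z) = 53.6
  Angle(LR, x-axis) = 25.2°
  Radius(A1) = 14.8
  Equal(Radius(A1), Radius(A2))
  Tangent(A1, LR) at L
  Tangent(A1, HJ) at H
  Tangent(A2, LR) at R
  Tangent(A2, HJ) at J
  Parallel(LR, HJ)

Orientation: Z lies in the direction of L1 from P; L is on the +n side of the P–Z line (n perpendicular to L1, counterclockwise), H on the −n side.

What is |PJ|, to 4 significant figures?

55.61

The slot axis is L1's direction at 25.2°, so u = (cos 25.2°, sin 25.2°) = (0.9048, 0.4258) and n = (−sin 25.2°, cos 25.2°) = (-0.4258, 0.9048). P is at the origin and Z lies 53.6 along u from P, so Z = 53.6·u = (48.50, 22.82). Tangency of A1 to both parallel lines with radius 14.8 puts L and H at P ± 14.8·n: L = (-6.302, 13.39), H = (6.302, -13.39). Equal radii place R and J the same way about Z: R = Z + 14.8·n = (42.20, 36.21), J = Z − 14.8·n = (54.80, 9.430). Then |PJ| = |J − P| = 55.61.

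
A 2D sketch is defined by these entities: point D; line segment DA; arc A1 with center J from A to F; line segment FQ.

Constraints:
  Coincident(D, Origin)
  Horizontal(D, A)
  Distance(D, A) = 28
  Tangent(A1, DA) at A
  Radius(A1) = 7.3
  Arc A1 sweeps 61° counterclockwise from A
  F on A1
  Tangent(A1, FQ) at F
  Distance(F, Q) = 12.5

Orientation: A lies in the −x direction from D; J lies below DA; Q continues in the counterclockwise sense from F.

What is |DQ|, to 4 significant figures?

43.03

On A1, A sits at bearing 90° from J; a 61° counterclockwise sweep puts F at bearing 151°, so F = J + 7.3·(cos 151°, sin 151°) = (-34.38, -3.761). Since A1 is tangent to FQ there, JF ⟂ FQ, so FQ runs along (−sin 151°, cos 151°); with |FQ| = 12.5, Q = (-40.44, -14.69). Then |DQ| = |Q − D| = 43.03.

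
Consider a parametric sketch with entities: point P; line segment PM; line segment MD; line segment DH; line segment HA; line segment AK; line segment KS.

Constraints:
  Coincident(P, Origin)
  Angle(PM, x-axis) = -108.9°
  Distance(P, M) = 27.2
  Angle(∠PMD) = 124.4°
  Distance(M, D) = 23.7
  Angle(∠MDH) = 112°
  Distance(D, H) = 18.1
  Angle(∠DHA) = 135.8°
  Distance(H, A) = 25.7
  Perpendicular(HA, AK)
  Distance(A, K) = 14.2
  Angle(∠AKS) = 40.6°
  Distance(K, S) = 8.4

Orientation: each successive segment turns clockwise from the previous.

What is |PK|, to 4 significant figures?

26.30

P is at the origin; PM runs at -108.9° with length 27.2, so M = (-8.811, -25.73). ∠PMD = 124.4° gives MD at -164.5° from the x-axis; with |MD| = 23.7, D = (-31.65, -32.07). ∠MDH = 112.0° gives DH at 127.5° from the x-axis; with |DH| = 18.1, H = (-42.67, -17.71). ∠DHA = 135.8° gives HA at 83.30° from the x-axis; with |HA| = 25.7, A = (-39.67, 7.817). HA is perpendicular to AK, so AK runs at -6.700°; with |AK| = 14.2, K = (-25.57, 6.160). Then |PK| = |K − P| = 26.30.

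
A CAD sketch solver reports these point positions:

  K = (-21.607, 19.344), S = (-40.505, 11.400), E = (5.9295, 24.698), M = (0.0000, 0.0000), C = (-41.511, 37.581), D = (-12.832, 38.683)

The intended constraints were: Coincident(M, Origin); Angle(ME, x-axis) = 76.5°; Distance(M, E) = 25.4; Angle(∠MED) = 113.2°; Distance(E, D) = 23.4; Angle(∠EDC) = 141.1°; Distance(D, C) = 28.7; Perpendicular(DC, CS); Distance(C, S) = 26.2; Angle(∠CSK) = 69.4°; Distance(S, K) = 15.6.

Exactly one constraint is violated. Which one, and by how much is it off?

Distance(S, K) = 15.6 — off by 4.90.

M = (0.00, 0.00) ✓; ME at 76.50° ✓; |ME| = 25.40 ✓; ∠MED = 113.2° ✓; |ED| = 23.40 ✓; ∠EDC = 141.1° ✓; |DC| = 28.70 ✓; ∠(DC, CS) = 90.00° ✓; |CS| = 26.20 ✓; ∠CSK = 69.40° ✓; |SK| = 20.50 ✗.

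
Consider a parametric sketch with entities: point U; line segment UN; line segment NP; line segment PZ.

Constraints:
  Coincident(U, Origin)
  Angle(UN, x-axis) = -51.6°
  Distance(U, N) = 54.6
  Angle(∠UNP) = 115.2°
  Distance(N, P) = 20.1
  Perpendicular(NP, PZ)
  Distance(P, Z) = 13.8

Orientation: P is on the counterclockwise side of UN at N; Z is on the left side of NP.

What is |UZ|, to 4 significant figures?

56.09

∠UNP = 115.2°, so NP runs at -51.6° + (180° − 115.2°) = 13.20° from the x-axis; with |NP| = 20.1, P = N + 20.1·(cos 13.20°, sin 13.20°) = (53.48, -38.20). NP is perpendicular to PZ; with |PZ| = 13.8 on the left of NP, Z = P + 13.8·(-0.2284, 0.9736) = (50.33, -24.76). Then |UZ| = |Z − U| = 56.09.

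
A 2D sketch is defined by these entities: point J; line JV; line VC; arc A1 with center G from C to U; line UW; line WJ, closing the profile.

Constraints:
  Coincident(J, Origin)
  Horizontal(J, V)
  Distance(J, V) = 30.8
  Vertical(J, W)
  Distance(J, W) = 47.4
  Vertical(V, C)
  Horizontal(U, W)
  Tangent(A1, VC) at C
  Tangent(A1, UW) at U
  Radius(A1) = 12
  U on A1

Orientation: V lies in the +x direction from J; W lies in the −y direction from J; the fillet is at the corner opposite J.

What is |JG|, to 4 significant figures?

40.08

J is at the origin; J and V share the same y with |JV| = 30.8 and V on the +x side, so V = (30.80, 0.000). JW is vertical with |JW| = 47.4 and W on the −y side, so W = (0.000, -47.40). The virtual corner opposite J is at (30.80, -47.40). The tangent condition forces GC to be normal to VC and the tangent condition forces GU to be normal to UW, with radius 12.0, so the center G sits 12.0 in from both sides at G = (18.80, -35.40). Then |JG| = |G − J| = 40.08.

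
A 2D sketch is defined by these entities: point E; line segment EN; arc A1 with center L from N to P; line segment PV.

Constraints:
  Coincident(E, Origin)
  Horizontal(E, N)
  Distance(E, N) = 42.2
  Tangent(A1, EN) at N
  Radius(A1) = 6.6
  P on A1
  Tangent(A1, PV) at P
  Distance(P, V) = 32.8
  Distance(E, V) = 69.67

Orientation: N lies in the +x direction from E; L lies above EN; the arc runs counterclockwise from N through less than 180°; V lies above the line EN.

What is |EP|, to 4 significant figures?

48.51

Checks: |LP| = 6.600 ✓; ∠(LP, PV) = 90.00° ✓; |PV| = 32.80 ✓; |EV| = 69.67 ✓.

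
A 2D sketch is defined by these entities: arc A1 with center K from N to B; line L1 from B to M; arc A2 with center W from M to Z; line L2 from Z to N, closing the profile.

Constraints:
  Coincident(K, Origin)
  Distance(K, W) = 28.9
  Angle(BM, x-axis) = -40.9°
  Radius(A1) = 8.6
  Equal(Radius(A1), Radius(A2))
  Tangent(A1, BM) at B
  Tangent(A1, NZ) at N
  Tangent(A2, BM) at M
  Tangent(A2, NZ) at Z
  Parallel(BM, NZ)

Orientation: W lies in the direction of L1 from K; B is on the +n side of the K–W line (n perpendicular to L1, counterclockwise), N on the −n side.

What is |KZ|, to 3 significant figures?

30.2

The slot axis is L1's direction at -40.9°, so u = (cos -40.9°, sin -40.9°) = (0.756, -0.655) and n = (−sin -40.9°, cos -40.9°) = (0.655, 0.756). K is at the origin and W lies 28.9 along u from K, so W = 28.9·u = (21.8, -18.9). Tangency of A1 to both parallel lines with radius 8.6 puts B and N at K ± 8.6·n: B = (5.63, 6.50), N = (-5.63, -6.50). Equal radii place M and Z the same way about W: M = W + 8.6·n = (27.5, -12.4), Z = W − 8.6·n = (16.2, -25.4). Then |KZ| = |Z − K| = 30.2.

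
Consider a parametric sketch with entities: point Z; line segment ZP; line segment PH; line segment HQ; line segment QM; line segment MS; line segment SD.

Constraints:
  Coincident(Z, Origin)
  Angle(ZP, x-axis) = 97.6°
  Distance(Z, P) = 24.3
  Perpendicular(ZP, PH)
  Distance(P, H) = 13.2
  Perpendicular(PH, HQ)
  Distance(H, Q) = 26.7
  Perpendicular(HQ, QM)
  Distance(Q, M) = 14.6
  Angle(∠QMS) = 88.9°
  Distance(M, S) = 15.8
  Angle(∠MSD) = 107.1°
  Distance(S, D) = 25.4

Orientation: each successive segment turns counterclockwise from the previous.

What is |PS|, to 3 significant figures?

11.0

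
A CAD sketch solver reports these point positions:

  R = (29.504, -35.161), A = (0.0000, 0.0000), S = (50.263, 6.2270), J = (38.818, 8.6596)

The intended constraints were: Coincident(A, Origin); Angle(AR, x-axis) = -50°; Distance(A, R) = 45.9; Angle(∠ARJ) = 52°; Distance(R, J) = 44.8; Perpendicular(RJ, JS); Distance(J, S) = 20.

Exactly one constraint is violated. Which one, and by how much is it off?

Distance(J, S) = 20 — off by 8.30.

A = (0.00, 0.00) ✓; AR at -50.00° ✓; |AR| = 45.90 ✓; ∠ARJ = 52.00° ✓; |RJ| = 44.80 ✓; ∠(RJ, JS) = 90.00° ✓; |JS| = 11.70 ✗.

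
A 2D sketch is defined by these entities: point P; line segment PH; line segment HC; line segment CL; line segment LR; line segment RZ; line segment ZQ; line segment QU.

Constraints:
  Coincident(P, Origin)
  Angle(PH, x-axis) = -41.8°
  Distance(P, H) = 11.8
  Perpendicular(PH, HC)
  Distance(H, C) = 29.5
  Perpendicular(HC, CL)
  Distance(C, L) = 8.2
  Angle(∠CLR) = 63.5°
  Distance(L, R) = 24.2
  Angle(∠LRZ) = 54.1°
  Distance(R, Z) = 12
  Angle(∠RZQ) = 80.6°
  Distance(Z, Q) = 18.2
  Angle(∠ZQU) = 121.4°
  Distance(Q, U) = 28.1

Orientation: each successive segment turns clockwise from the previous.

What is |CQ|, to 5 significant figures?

10.578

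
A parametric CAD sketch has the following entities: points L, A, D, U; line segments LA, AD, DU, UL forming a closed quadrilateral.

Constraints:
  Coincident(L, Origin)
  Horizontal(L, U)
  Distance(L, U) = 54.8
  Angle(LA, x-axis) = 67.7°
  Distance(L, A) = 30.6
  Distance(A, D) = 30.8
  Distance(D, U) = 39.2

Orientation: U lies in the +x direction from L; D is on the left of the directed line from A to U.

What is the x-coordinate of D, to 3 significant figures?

41.2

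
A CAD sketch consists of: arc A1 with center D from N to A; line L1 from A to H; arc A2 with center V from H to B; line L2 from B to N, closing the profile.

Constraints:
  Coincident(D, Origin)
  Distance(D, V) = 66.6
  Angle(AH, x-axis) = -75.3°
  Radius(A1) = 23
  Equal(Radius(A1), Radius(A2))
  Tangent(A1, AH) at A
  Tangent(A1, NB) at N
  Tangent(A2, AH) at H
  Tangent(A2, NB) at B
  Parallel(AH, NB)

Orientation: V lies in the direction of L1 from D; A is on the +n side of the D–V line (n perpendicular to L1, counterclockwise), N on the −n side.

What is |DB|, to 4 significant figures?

70.46

The slot axis is L1's direction at -75.3°, so u = (cos -75.3°, sin -75.3°) = (0.2538, -0.9673) and n = (−sin -75.3°, cos -75.3°) = (0.9673, 0.2538). D is at the origin and V lies 66.6 along u from D, so V = 66.6·u = (16.90, -64.42). Tangency of A1 to both parallel lines with radius 23.0 puts A and N at D ± 23.0·n: A = (22.25, 5.836), N = (-22.25, -5.836). Equal radii place H and B the same way about V: H = V + 23.0·n = (39.15, -58.58), B = V − 23.0·n = (-5.347, -70.26). Then |DB| = |B − D| = 70.46.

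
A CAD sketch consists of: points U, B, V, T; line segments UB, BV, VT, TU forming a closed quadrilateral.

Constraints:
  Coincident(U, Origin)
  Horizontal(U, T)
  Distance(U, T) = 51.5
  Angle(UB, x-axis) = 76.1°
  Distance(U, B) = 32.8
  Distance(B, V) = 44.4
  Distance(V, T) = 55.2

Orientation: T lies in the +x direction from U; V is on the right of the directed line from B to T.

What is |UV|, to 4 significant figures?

11.60

Checks: |BV| = 44.40 ✓; |VT| = 55.20 ✓.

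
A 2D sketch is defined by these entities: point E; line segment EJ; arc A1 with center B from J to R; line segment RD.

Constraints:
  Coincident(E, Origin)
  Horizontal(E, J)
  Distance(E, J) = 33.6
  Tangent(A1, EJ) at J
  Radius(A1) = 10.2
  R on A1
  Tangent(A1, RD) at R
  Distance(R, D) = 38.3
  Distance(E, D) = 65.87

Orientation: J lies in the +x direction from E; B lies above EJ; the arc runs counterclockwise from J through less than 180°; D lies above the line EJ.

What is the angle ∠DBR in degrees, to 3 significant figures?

75.1°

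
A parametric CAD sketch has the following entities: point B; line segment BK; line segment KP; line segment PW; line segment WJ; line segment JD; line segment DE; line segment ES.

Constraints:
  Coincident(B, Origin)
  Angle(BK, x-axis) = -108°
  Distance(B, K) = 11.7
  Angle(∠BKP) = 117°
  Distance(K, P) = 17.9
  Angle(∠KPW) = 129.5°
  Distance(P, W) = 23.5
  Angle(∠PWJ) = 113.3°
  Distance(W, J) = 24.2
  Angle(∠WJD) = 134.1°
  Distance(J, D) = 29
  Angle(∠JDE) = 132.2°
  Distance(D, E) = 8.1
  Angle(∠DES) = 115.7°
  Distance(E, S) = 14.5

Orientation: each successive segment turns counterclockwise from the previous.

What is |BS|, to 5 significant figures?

20.072

∠JDE = 132.2° gives DE at 165.90° from the x-axis; with |DE| = 8.1, E = (18.316, 29.064). ∠DES = 115.7° gives ES at -129.80° from the x-axis; with |ES| = 14.5, S = (9.0345, 17.924). Then |BS| = |S − B| = 20.072.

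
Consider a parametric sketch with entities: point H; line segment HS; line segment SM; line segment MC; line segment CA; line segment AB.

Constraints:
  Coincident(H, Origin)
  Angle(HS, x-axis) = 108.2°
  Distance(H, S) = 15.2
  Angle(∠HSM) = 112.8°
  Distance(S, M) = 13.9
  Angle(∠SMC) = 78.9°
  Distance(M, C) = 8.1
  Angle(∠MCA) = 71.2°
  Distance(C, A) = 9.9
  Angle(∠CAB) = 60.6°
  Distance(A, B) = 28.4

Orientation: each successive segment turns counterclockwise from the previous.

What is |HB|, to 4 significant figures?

42.55

H is at the origin; HS runs at 108.2° with length 15.2, so S = (-4.747, 14.44). ∠HSM = 112.8° gives SM at 175.4° from the x-axis; with |SM| = 13.9, M = (-18.60, 15.55). ∠SMC = 78.9° gives MC at -83.50° from the x-axis; with |MC| = 8.1, C = (-17.69, 7.506). ∠MCA = 71.2° gives CA at 25.30° from the x-axis; with |CA| = 9.9, A = (-8.735, 11.74). ∠CAB = 60.6° gives AB at 144.7° from the x-axis; with |AB| = 28.4, B = (-31.91, 28.15). Then |HB| = |B − H| = 42.55.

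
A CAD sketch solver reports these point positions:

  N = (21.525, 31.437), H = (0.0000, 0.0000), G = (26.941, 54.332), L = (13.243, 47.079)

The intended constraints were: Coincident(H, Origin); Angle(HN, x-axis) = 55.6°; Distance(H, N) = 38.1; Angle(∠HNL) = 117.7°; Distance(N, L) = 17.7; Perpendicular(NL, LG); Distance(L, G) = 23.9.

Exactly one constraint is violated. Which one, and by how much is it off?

Distance(L, G) = 23.9 — off by 8.40.

H = (0.00, 0.00) ✓; HN at 55.60° ✓; |HN| = 38.10 ✓; ∠HNL = 117.7° ✓; |NL| = 17.70 ✓; ∠(NL, LG) = 90.00° ✓; |LG| = 15.50 ✗.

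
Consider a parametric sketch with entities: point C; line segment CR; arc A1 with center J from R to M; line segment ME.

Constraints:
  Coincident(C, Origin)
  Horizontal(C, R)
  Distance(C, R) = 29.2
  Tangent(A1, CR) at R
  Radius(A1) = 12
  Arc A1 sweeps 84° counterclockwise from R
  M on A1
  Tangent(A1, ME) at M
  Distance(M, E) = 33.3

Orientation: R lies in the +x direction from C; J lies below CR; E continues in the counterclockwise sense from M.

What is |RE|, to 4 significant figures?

46.49

On A1, R sits at bearing 90° from J; an 84° counterclockwise sweep puts M at bearing 174°, so M = J + 12.0·(cos 174°, sin 174°) = (17.27, -10.75). The tangent condition forces JM to be normal to ME, so ME runs along (−sin 174°, cos 174°); with |ME| = 33.3, E = (13.78, -43.86). Then |RE| = |E − R| = 46.49.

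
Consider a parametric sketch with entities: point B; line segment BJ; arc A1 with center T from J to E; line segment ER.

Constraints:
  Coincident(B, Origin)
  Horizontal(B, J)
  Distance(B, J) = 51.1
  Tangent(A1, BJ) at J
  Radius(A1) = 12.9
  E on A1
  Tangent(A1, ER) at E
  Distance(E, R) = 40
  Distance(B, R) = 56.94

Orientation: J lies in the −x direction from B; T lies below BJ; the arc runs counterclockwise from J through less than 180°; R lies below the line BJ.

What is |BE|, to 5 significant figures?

63.705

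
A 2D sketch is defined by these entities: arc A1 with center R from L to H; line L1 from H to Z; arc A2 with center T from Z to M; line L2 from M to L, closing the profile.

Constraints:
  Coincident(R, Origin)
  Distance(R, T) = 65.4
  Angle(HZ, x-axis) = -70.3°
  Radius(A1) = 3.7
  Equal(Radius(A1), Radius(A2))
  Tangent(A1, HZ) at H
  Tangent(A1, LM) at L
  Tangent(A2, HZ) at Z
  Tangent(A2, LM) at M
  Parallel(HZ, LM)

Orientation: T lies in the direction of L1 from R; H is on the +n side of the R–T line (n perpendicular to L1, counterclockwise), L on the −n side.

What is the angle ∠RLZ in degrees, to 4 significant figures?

83.54°

The slot axis is L1's direction at -70.3°, so u = (cos -70.3°, sin -70.3°) = (0.3371, -0.9415) and n = (−sin -70.3°, cos -70.3°) = (0.9415, 0.3371). R is at the origin and T lies 65.4 along u from R, so T = 65.4·u = (22.05, -61.57). Tangency of A1 to both parallel lines with radius 3.7 puts H and L at R ± 3.7·n: H = (3.483, 1.247), L = (-3.483, -1.247). Equal radii place Z and M the same way about T: Z = T + 3.7·n = (25.53, -60.32), M = T − 3.7·n = (18.56, -62.82). Then cos ∠RLZ = LR·LZ / (|LR||LZ|), giving 83.54°.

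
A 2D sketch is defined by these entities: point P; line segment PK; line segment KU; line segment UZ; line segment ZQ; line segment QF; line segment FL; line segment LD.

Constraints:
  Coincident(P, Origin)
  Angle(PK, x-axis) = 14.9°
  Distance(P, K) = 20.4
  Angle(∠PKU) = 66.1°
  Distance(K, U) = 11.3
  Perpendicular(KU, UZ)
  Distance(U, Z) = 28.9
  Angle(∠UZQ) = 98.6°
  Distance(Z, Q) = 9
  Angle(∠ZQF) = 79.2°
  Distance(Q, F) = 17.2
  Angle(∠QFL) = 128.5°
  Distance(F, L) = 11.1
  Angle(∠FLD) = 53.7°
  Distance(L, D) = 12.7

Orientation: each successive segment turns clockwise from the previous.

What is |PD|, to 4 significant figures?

3.781

P is at the origin; PK runs at 14.9° with length 20.4, so K = (19.71, 5.246). ∠PKU = 66.1° gives KU at -99.00° from the x-axis; with |KU| = 11.3, U = (17.95, -5.915). KU ⟂ UZ, so UZ runs at 171.0°; with |UZ| = 28.9, Z = (-10.60, -1.394). ∠UZQ = 98.6° gives ZQ at 89.60° from the x-axis; with |ZQ| = 9.0, Q = (-10.53, 7.605). ∠ZQF = 79.2° gives QF at -11.20° from the x-axis; with |QF| = 17.2, F = (6.337, 4.265). ∠QFL = 128.5° gives FL at -62.70° from the x-axis; with |FL| = 11.1, L = (11.43, -5.599). ∠FLD = 53.7° gives LD at 171.0° from the x-axis; with |LD| = 12.7, D = (-1.115, -3.612). Then |PD| = |D − P| = 3.781.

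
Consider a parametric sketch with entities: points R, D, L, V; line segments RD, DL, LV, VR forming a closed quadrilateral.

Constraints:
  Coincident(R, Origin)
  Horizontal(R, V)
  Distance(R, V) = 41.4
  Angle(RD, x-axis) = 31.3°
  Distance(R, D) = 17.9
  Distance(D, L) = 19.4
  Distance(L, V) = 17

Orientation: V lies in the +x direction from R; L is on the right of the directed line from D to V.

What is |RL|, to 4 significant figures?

26.80

Checks: |DL| = 19.40 ✓; |LV| = 17.00 ✓.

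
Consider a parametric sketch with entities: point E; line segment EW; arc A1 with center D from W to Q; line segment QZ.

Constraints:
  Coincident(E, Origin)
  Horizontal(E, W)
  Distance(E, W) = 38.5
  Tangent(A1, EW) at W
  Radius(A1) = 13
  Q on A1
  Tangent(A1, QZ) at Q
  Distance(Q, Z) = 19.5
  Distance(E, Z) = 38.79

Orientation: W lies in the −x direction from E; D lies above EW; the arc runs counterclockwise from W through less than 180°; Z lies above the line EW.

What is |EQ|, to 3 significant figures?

28.1

E is at the origin; E and W share the same y with |EW| = 38.5 and W on the −x side, so W = (-38.5, 0.00). Tangency of A1 to EW means the radius DW is perpendicular to EW, so D = W + (0, 13) = (-38.5, 13.0). Since DQ ⟂ QZ (tangency), |DZ| = √(13.0² + 19.5²) = 23.4 regardless of where Q sits on A1. So Z lies on both circle(E, 38.79) and circle(D, 23.4); the above-EW intersection is Z = (-23.4, 30.9). Q is the foot of the tangent from Z: Q = (-25.6, 11.6).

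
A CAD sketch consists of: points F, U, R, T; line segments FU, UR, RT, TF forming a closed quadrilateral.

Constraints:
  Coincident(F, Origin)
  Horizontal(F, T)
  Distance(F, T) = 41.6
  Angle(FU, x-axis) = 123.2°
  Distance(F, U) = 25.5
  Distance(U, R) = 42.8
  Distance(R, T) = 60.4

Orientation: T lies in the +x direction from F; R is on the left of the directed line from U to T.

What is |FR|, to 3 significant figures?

55.5

Checks: |UR| = 42.80 ✓; |RT| = 60.40 ✓.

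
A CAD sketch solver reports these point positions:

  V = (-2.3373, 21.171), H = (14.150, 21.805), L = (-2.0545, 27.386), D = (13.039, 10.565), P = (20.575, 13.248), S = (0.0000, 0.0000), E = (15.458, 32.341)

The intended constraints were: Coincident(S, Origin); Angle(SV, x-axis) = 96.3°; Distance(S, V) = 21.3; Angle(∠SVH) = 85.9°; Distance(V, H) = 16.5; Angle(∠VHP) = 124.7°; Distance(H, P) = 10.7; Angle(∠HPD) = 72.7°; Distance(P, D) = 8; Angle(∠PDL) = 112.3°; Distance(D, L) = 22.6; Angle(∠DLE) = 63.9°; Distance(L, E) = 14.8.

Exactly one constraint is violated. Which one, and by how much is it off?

Distance(L, E) = 14.8 — off by 3.40.

S = (0.00, 0.00) ✓; SV at 96.30° ✓; |SV| = 21.30 ✓; ∠SVH = 85.90° ✓; |VH| = 16.50 ✓; ∠VHP = 124.7° ✓; |HP| = 10.70 ✓; ∠HPD = 72.70° ✓; |PD| = 7.999 ✓; ∠PDL = 112.3° ✓; |DL| = 22.60 ✓; ∠DLE = 63.90° ✓; |LE| = 18.20 ✗.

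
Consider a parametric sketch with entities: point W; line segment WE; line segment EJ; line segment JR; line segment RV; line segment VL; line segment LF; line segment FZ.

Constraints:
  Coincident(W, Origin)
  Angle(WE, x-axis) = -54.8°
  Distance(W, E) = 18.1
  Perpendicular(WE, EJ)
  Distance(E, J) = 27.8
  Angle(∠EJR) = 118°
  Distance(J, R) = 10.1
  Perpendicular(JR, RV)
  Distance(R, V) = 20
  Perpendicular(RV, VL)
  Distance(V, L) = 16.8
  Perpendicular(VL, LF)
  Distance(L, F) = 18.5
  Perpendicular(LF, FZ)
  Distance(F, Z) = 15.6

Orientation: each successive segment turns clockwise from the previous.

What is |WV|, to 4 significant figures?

14.88

∠EJR = 118.0° gives JR at 153.2° from the x-axis; with |JR| = 10.1, R = (-21.30, -26.26). JR ⟂ RV, so RV runs at 63.20°; with |RV| = 20.0, V = (-12.28, -8.410). Then |WV| = |V − W| = 14.88.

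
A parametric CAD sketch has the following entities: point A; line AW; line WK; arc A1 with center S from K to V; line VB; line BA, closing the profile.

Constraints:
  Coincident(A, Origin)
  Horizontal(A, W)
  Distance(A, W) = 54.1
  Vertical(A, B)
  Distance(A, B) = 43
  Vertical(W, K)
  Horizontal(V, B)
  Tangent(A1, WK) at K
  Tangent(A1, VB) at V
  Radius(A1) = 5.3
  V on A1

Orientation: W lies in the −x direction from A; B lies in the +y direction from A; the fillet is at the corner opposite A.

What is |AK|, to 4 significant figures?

65.94

A is at the origin; AW is horizontal with |AW| = 54.1 and W on the −x side, so W = (-54.10, 0.000). AB is vertical with |AB| = 43.0 and B on the +y side, so B = (0.000, 43.00). The virtual corner opposite A is at (-54.10, 43.00). Since A1 is tangent to WK there, SK ⟂ WK and since A1 is tangent to VB there, SV ⟂ VB, with radius 5.3, so the center S sits 5.3 in from both sides at S = (-48.80, 37.70). That places the tangent points at K = (-54.10, 37.70) on WK and V = (-48.80, 43.00) on VB. Then |AK| = |K − A| = 65.94.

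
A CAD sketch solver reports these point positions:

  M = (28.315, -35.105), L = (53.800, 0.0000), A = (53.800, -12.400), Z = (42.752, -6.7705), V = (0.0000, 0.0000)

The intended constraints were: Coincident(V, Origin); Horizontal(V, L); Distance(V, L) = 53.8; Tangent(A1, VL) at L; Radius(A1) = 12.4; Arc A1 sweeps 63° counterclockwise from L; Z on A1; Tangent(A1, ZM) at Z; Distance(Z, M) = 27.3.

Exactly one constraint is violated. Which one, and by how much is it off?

Distance(Z, M) = 27.3 — off by 4.50.

V = (0.00, 0.00) ✓; V.y = 0.00, L.y = 0.00 ✓; |VL| = 53.80 ✓; ∠(AL, LV) = 90.00° ✓; |AL| = 12.40 ✓; bearing(A→Z) − bearing(A→L) = 63.00° ✓; |AZ| = 12.40 ✓; ∠(AZ, ZM) = 90.00° ✓; |ZM| = 31.80 ✗.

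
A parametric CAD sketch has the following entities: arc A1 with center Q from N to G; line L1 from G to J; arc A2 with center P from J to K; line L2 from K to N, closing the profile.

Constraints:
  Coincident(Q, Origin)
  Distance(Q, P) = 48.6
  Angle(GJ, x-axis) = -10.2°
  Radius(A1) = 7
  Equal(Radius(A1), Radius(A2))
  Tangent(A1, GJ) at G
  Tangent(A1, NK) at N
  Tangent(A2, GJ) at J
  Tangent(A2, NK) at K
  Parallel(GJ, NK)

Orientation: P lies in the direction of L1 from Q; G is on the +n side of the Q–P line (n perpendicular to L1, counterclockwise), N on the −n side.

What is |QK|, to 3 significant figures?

49.1

The slot axis is L1's direction at -10.2°, so u = (cos -10.2°, sin -10.2°) = (0.984, -0.177) and n = (−sin -10.2°, cos -10.2°) = (0.177, 0.984). Q is at the origin and P lies 48.6 along u from Q, so P = 48.6·u = (47.8, -8.61). Tangency of A1 to both parallel lines with radius 7.0 puts G and N at Q ± 7.0·n: G = (1.24, 6.89), N = (-1.24, -6.89). Equal radii place J and K the same way about P: J = P + 7.0·n = (49.1, -1.72), K = P − 7.0·n = (46.6, -15.5). Then |QK| = |K − Q| = 49.1.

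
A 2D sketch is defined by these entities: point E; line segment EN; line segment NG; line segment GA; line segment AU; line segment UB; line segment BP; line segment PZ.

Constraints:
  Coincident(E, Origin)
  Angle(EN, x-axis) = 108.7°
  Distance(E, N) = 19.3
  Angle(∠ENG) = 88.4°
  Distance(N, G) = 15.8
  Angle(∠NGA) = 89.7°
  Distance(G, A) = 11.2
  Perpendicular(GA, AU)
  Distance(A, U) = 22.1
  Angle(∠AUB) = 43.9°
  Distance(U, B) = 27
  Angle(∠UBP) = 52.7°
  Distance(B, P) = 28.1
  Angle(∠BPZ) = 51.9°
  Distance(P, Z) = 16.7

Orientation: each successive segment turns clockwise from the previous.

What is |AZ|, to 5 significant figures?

13.662

∠UBP = 52.7° gives BP at -66.600° from the x-axis; with |BP| = 28.1, P = (15.367, 3.5744). ∠BPZ = 51.9° gives PZ at 165.30° from the x-axis; with |PZ| = 16.7, Z = (-0.78610, 7.8121). Then |AZ| = |Z − A| = 13.662.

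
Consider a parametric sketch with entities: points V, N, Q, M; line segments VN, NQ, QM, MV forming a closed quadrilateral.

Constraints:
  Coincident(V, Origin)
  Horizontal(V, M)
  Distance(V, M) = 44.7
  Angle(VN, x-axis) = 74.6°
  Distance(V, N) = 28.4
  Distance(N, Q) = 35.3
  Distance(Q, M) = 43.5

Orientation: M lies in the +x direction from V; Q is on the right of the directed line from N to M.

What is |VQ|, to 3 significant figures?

7.68

Checks: |NQ| = 35.30 ✓; |QM| = 43.50 ✓.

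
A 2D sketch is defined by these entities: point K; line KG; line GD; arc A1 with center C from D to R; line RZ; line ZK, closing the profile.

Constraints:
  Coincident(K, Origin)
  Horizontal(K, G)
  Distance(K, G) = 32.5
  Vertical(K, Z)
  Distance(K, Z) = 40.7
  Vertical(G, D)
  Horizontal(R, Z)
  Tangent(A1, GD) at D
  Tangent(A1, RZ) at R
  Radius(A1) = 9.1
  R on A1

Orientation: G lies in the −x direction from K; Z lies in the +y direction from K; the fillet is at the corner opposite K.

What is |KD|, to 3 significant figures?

45.3

K is at the origin; KG is horizontal with |KG| = 32.5 and G on the −x side, so G = (-32.5, 0.00). K and Z share the same x with |KZ| = 40.7 and Z on the +y side, so Z = (0.00, 40.7). The virtual corner opposite K is at (-32.5, 40.7). Since A1 is tangent to GD there, CD ⟂ GD and the tangent condition forces CR to be normal to RZ, with radius 9.1, so the center C sits 9.1 in from both sides at C = (-23.4, 31.6). That places the tangent points at D = (-32.5, 31.6) on GD and R = (-23.4, 40.7) on RZ. Then |KD| = |D − K| = 45.3.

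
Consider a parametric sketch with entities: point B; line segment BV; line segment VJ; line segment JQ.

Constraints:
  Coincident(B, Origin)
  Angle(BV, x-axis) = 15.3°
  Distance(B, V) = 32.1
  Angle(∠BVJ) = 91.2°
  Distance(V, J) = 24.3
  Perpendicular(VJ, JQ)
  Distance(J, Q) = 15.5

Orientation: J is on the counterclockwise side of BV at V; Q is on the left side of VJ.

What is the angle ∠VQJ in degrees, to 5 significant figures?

57.468°

∠BVJ = 91.2°, so VJ runs at 15.3° + (180° − 91.2°) = 104.10° from the x-axis; with |VJ| = 24.3, J = V + 24.3·(cos 104.10°, sin 104.10°) = (25.042, 32.038). VJ is perpendicular to JQ; with |JQ| = 15.5 on the left of VJ, Q = J + 15.5·(-0.96987, -0.24362) = (10.009, 28.262). Then cos ∠VQJ = QV·QJ / (|QV||QJ|), giving 57.468°.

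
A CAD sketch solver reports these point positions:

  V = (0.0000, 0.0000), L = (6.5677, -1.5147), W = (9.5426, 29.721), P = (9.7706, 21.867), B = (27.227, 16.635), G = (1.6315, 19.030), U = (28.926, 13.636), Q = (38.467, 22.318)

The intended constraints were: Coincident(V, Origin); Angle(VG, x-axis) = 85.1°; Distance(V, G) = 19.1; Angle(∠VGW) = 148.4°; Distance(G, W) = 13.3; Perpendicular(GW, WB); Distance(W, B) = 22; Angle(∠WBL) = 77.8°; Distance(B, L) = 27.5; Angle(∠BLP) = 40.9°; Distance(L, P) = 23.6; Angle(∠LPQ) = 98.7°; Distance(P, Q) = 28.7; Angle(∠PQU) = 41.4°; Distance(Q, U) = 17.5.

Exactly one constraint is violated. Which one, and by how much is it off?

Distance(Q, U) = 17.5 — off by 4.60.

V = (0.00, 0.00) ✓; VG at 85.10° ✓; |VG| = 19.10 ✓; ∠VGW = 148.4° ✓; |GW| = 13.30 ✓; ∠(GW, WB) = 90.00° ✓; |WB| = 22.00 ✓; ∠WBL = 77.80° ✓; |BL| = 27.50 ✓; ∠BLP = 40.90° ✓; |LP| = 23.60 ✓; ∠LPQ = 98.70° ✓; |PQ| = 28.70 ✓; ∠PQU = 41.40° ✓; |QU| = 12.90 ✗.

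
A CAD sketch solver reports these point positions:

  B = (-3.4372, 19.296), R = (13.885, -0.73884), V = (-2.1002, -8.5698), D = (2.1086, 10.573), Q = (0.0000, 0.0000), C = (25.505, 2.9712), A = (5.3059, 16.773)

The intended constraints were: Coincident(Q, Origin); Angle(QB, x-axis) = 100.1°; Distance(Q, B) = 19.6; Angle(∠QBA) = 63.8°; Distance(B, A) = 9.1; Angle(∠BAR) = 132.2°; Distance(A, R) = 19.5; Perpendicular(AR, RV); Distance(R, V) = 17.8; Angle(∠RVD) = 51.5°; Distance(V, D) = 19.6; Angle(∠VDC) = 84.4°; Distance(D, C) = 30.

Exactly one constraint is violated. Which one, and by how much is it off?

Distance(D, C) = 30 — off by 5.40.

Q = (0.00, 0.00) ✓; QB at 100.1° ✓; |QB| = 19.60 ✓; ∠QBA = 63.80° ✓; |BA| = 9.100 ✓; ∠BAR = 132.2° ✓; |AR| = 19.50 ✓; ∠(AR, RV) = 90.00° ✓; |RV| = 17.80 ✓; ∠RVD = 51.50° ✓; |VD| = 19.60 ✓; ∠VDC = 84.40° ✓; |DC| = 24.60 ✗.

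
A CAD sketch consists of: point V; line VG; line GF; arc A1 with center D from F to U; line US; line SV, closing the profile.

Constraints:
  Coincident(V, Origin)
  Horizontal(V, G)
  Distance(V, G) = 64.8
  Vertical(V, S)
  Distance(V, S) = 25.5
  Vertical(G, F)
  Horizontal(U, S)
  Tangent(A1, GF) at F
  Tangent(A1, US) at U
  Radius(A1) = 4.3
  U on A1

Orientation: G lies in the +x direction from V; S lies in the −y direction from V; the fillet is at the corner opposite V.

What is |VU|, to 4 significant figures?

65.65

V is at the origin; V and G share the same y with |VG| = 64.8 and G on the +x side, so G = (64.80, 0.000). VS is vertical with |VS| = 25.5 and S on the −y side, so S = (0.000, -25.50). The virtual corner opposite V is at (64.80, -25.50). The tangent condition forces DF to be normal to GF and A1 meets US tangentially, so DU is at right angles to US, with radius 4.3, so the center D sits 4.3 in from both sides at D = (60.50, -21.20). That places the tangent points at F = (64.80, -21.20) on GF and U = (60.50, -25.50) on US. Then |VU| = |U − V| = 65.65.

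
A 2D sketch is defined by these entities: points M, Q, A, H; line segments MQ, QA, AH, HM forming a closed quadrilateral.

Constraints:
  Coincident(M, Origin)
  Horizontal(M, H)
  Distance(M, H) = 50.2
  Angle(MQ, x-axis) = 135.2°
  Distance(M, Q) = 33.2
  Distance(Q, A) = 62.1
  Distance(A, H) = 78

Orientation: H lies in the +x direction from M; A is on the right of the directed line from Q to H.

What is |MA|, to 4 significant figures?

42.30

M is at the origin; M and H share the same y with |MH| = 50.2 and H in +x, so H = (50.2, 0). MQ runs at 135.2° with |MQ| = 33.2, so Q = (-23.56, 23.39). A is determined by |QA| = 62.1 and |AH| = 78.0 together: it lies at the intersection of circle(Q, 62.1) and circle(H, 78.0). With |QH| = 77.38, the foot of the radical line on QH is 24.30 from Q and the perpendicular offset is √(62.1² − 24.30²) = 57.15. Taking the right-of-QH solution: A = (-17.68, -38.43).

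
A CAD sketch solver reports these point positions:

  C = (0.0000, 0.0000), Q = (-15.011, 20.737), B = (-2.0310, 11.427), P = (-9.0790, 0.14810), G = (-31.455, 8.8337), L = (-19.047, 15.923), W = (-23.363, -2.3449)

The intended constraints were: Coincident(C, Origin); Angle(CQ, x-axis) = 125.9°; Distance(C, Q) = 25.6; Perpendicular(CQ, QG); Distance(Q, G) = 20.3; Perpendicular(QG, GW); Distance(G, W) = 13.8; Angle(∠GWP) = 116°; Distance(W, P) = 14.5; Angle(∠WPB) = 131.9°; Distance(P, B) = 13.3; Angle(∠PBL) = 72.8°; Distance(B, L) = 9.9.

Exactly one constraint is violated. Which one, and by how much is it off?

Distance(B, L) = 9.9 — off by 7.70.

C = (0.00, 0.00) ✓; CQ at 125.9° ✓; |CQ| = 25.60 ✓; ∠(CQ, QG) = 90.00° ✓; |QG| = 20.30 ✓; ∠(QG, GW) = 90.00° ✓; |GW| = 13.80 ✓; ∠GWP = 116.0° ✓; |WP| = 14.50 ✓; ∠WPB = 131.9° ✓; |PB| = 13.30 ✓; ∠PBL = 72.80° ✓; |BL| = 17.60 ✗.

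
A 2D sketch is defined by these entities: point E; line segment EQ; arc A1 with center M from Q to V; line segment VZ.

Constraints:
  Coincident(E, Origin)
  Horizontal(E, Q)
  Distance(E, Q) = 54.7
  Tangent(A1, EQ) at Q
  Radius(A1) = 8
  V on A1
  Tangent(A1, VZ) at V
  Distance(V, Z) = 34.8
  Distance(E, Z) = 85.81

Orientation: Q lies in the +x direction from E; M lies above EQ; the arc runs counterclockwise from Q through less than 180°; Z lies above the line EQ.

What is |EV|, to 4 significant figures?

61.84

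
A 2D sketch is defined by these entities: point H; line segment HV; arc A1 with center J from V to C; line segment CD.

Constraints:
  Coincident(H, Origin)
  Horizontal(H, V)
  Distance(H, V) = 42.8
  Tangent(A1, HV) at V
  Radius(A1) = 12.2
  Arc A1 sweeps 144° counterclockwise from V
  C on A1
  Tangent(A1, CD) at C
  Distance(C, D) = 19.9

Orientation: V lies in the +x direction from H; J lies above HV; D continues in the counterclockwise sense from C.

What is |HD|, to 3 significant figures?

47.8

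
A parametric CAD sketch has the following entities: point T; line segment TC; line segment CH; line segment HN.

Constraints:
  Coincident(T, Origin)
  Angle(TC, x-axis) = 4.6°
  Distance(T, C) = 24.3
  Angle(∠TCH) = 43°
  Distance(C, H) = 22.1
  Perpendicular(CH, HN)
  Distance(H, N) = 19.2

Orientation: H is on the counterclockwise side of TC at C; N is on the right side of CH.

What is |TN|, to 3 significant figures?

36.0

T is at the origin; TC runs at 4.6° with length 24.3, so C = 24.3·(cos 4.6°, sin 4.6°) = (24.2, 1.95). ∠TCH = 43.0°, so CH runs at 4.6° + (180° − 43.0°) = 142° from the x-axis; with |CH| = 22.1, H = C + 22.1·(cos 142°, sin 142°) = (6.90, 15.7). CH ⟂ HN; with |HN| = 19.2 on the right of CH, N = H + 19.2·(0.621, 0.784) = (18.8, 30.7). Then |TN| = |N − T| = 36.0.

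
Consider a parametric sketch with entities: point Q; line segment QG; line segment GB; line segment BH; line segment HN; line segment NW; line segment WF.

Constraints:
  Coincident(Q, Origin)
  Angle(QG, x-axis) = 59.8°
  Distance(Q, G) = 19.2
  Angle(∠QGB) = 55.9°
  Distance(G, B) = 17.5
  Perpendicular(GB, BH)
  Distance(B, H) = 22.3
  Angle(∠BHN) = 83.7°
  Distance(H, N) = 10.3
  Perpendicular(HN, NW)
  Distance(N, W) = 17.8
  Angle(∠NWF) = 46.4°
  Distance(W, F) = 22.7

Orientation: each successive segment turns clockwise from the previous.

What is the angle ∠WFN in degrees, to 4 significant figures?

51.04°

The perpendicularity gives NW at right angles to HN, so NW runs at 19.40°; with |NW| = 17.8, W = (10.52, 6.782). ∠NWF = 46.4° gives WF at -114.2° from the x-axis; with |WF| = 22.7, F = (1.216, -13.92). Then cos ∠WFN = FW·FN / (|FW||FN|), giving 51.04°.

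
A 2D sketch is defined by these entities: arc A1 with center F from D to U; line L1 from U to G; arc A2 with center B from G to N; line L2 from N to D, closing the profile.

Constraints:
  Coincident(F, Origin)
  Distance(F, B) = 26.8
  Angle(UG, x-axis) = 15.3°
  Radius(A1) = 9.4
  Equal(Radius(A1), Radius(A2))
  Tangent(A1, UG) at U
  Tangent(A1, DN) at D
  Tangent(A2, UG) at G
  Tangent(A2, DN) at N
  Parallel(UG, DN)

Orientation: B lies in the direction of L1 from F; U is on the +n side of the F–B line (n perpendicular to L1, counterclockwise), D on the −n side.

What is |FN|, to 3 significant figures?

28.4

The slot axis is L1's direction at 15.3°, so u = (cos 15.3°, sin 15.3°) = (0.965, 0.264) and n = (−sin 15.3°, cos 15.3°) = (-0.264, 0.965). F is at the origin and B lies 26.8 along u from F, so B = 26.8·u = (25.9, 7.07). Tangency of A1 to both parallel lines with radius 9.4 puts U and D at F ± 9.4·n: U = (-2.48, 9.07), D = (2.48, -9.07). Equal radii place G and N the same way about B: G = B + 9.4·n = (23.4, 16.1), N = B − 9.4·n = (28.3, -2.00). Then |FN| = |N − F| = 28.4.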